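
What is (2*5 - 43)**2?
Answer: 1089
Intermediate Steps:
(2*5 - 43)**2 = (10 - 43)**2 = (-33)**2 = 1089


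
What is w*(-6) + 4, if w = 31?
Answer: -182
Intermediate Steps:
w*(-6) + 4 = 31*(-6) + 4 = -186 + 4 = -182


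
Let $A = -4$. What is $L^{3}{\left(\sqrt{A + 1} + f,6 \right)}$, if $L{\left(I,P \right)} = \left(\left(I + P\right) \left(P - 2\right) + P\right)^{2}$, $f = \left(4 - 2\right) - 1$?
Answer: $622483264 + 941402880 i \sqrt{3} \approx 6.2248 \cdot 10^{8} + 1.6306 \cdot 10^{9} i$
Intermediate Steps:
$f = 1$ ($f = 2 - 1 = 1$)
$L{\left(I,P \right)} = \left(P + \left(-2 + P\right) \left(I + P\right)\right)^{2}$ ($L{\left(I,P \right)} = \left(\left(I + P\right) \left(-2 + P\right) + P\right)^{2} = \left(\left(-2 + P\right) \left(I + P\right) + P\right)^{2} = \left(P + \left(-2 + P\right) \left(I + P\right)\right)^{2}$)
$L^{3}{\left(\sqrt{A + 1} + f,6 \right)} = \left(\left(6^{2} - 6 - 2 \left(\sqrt{-4 + 1} + 1\right) + \left(\sqrt{-4 + 1} + 1\right) 6\right)^{2}\right)^{3} = \left(\left(36 - 6 - 2 \left(\sqrt{-3} + 1\right) + \left(\sqrt{-3} + 1\right) 6\right)^{2}\right)^{3} = \left(\left(36 - 6 - 2 \left(i \sqrt{3} + 1\right) + \left(i \sqrt{3} + 1\right) 6\right)^{2}\right)^{3} = \left(\left(36 - 6 - 2 \left(1 + i \sqrt{3}\right) + \left(1 + i \sqrt{3}\right) 6\right)^{2}\right)^{3} = \left(\left(36 - 6 - \left(2 + 2 i \sqrt{3}\right) + \left(6 + 6 i \sqrt{3}\right)\right)^{2}\right)^{3} = \left(\left(34 + 4 i \sqrt{3}\right)^{2}\right)^{3} = \left(34 + 4 i \sqrt{3}\right)^{6}$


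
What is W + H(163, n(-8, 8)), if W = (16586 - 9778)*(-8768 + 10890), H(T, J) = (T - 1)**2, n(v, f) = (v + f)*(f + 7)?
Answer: 14472820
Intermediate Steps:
n(v, f) = (7 + f)*(f + v) (n(v, f) = (f + v)*(7 + f) = (7 + f)*(f + v))
H(T, J) = (-1 + T)**2
W = 14446576 (W = 6808*2122 = 14446576)
W + H(163, n(-8, 8)) = 14446576 + (-1 + 163)**2 = 14446576 + 162**2 = 14446576 + 26244 = 14472820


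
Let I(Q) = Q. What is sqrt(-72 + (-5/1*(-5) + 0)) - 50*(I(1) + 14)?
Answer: -750 + I*sqrt(47) ≈ -750.0 + 6.8557*I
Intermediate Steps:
sqrt(-72 + (-5/1*(-5) + 0)) - 50*(I(1) + 14) = sqrt(-72 + (-5/1*(-5) + 0)) - 50*(1 + 14) = sqrt(-72 + (-5*1*(-5) + 0)) - 50*15 = sqrt(-72 + (-5*(-5) + 0)) - 750 = sqrt(-72 + (25 + 0)) - 750 = sqrt(-72 + 25) - 750 = sqrt(-47) - 750 = I*sqrt(47) - 750 = -750 + I*sqrt(47)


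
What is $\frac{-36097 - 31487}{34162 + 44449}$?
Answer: $- \frac{67584}{78611} \approx -0.85973$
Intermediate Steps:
$\frac{-36097 - 31487}{34162 + 44449} = - \frac{67584}{78611}$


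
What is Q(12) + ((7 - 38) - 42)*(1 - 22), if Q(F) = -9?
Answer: 1524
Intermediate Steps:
Q(12) + ((7 - 38) - 42)*(1 - 22) = -9 + ((7 - 38) - 42)*(1 - 22) = -9 + (-31 - 42)*(-21) = -9 - 73*(-21) = -9 + 1533 = 1524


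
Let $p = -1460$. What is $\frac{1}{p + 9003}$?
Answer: $\frac{1}{7543} \approx 0.00013257$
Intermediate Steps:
$\frac{1}{p + 9003} = \frac{1}{-1460 + 9003} = \frac{1}{7543}$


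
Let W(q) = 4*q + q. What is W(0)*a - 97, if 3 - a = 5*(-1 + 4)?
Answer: -97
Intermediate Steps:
W(q) = 5*q
a = -12 (a = 3 - 5*(-1 + 4) = 3 - 5*3 = 3 - 1*15 = 3 - 15 = -12)
W(0)*a - 97 = (5*0)*(-12) - 97 = 0*(-12) - 97 = 0 - 97 = -97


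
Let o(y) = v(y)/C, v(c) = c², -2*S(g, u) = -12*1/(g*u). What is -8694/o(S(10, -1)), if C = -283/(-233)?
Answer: -6834450/233 ≈ -29332.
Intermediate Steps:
C = 283/233 (C = -283*(-1/233) = 283/233 ≈ 1.2146)
S(g, u) = 6/(g*u) (S(g, u) = -(-6)/(g*u) = 6/(g*u))
o(y) = 233*y²/283 (o(y) = y²/(283/233) = y²*(233/283) = 233*y²/283)
-8694/o(S(10, -1)) = -8694/(233*(6/(10*(-1)))²/283) = -8694/(233*(6*(⅒)*(-1))²/283) = -8694/(233*(-⅗)²/283) = -8694/((233/283)*(9/25)) = -8694/2097/7075 = -8694*7075/2097 = -6834450/233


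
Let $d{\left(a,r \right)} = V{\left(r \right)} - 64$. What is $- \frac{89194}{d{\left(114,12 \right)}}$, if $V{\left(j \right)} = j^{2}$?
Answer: $- \frac{44597}{40} \approx -1114.9$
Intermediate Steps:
$d{\left(a,r \right)} = -64 + r^{2}$ ($d{\left(a,r \right)} = r^{2} - 64 = -64 + r^{2}$)
$- \frac{89194}{d{\left(114,12 \right)}} = - \frac{89194}{-64 + 12^{2}} = - \frac{89194}{-64 + 144} = - \frac{89194}{80} = \left(-89194\right) \frac{1}{80} = - \frac{44597}{40}$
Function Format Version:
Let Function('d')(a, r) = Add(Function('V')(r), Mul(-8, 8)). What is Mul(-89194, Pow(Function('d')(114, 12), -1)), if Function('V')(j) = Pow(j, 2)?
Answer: Rational(-44597, 40) ≈ -1114.9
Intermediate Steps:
Function('d')(a, r) = Add(-64, Pow(r, 2)) (Function('d')(a, r) = Add(Pow(r, 2), Mul(-8, 8)) = Add(Pow(r, 2), -64) = Add(-64, Pow(r, 2)))
Mul(-89194, Pow(Function('d')(114, 12), -1)) = Mul(-89194, Pow(Add(-64, Pow(12, 2)), -1)) = Mul(-89194, Pow(Add(-64, 144), -1)) = Mul(-89194, Pow(80, -1)) = Mul(-89194, Rational(1, 80)) = Rational(-44597, 40)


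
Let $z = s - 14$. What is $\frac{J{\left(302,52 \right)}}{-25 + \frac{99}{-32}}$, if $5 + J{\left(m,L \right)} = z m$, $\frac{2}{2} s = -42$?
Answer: $\frac{541344}{899} \approx 602.16$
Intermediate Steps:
$s = -42$
$z = -56$ ($z = -42 - 14 = -56$)
$J{\left(m,L \right)} = -5 - 56 m$
$\frac{J{\left(302,52 \right)}}{-25 + \frac{99}{-32}} = \frac{-5 - 16912}{-25 + \frac{99}{-32}} = \frac{-5 - 16912}{-25 + 99 \left(- \frac{1}{32}\right)} = - \frac{16917}{-25 - \frac{99}{32}} = - \frac{16917}{- \frac{899}{32}} = \left(-16917\right) \left(- \frac{32}{899}\right) = \frac{541344}{899}$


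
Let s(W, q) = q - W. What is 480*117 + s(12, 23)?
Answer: 56171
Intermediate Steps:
480*117 + s(12, 23) = 480*117 + (23 - 1*12) = 56160 + (23 - 12) = 56160 + 11 = 56171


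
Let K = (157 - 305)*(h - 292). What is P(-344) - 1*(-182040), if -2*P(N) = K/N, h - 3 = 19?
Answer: 15660435/86 ≈ 1.8210e+5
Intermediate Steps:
h = 22 (h = 3 + 19 = 22)
K = 39960 (K = (157 - 305)*(22 - 292) = -148*(-270) = 39960)
P(N) = -19980/N
P(-344) - 1*(-182040) = -19980/(-344) - 1*(-182040) = -19980*(-1/344) + 182040 = 4995/86 + 182040 = 15660435/86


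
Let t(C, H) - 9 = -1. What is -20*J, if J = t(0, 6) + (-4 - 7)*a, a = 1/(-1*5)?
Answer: -204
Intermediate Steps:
t(C, H) = 8 (t(C, H) = 9 - 1 = 8)
a = -⅕ (a = 1/(-5) = -⅕ ≈ -0.20000)
J = 51/5 (J = 8 + (-4 - 7)*(-⅕) = 8 - 11*(-⅕) = 8 + 11/5 = 51/5 ≈ 10.200)
-20*J = -20*51/5 = -204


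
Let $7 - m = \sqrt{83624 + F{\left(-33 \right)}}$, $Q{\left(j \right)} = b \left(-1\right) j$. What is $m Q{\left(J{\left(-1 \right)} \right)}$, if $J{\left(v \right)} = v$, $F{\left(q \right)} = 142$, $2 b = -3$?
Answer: $- \frac{21}{2} + \frac{3 \sqrt{83766}}{2} \approx 423.64$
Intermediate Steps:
$b = - \frac{3}{2}$ ($b = \frac{1}{2} \left(-3\right) = - \frac{3}{2} \approx -1.5$)
$Q{\left(j \right)} = \frac{3 j}{2}$ ($Q{\left(j \right)} = \left(- \frac{3}{2}\right) \left(-1\right) j = \frac{3 j}{2}$)
$m = 7 - \sqrt{83766}$ ($m = 7 - \sqrt{83624 + 142} = 7 - \sqrt{83766} \approx -282.42$)
$m Q{\left(J{\left(-1 \right)} \right)} = \left(7 - \sqrt{83766}\right) \frac{3}{2} \left(-1\right) = \left(7 - \sqrt{83766}\right) \left(- \frac{3}{2}\right) = - \frac{21}{2} + \frac{3 \sqrt{83766}}{2}$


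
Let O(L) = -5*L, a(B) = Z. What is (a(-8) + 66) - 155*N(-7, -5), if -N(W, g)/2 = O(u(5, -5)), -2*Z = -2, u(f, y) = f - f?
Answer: 67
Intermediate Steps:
u(f, y) = 0
Z = 1 (Z = -1/2*(-2) = 1)
a(B) = 1
N(W, g) = 0 (N(W, g) = -(-10)*0 = -2*0 = 0)
(a(-8) + 66) - 155*N(-7, -5) = (1 + 66) - 155*0 = 67 + 0 = 67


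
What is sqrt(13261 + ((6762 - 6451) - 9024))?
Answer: 2*sqrt(1137) ≈ 67.439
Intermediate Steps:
sqrt(13261 + ((6762 - 6451) - 9024)) = sqrt(13261 + (311 - 9024)) = sqrt(13261 - 8713) = sqrt(4548) = 2*sqrt(1137)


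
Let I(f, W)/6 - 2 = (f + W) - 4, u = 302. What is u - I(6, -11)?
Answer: 344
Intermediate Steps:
I(f, W) = -12 + 6*W + 6*f (I(f, W) = 12 + 6*((f + W) - 4) = 12 + 6*((W + f) - 4) = 12 + 6*(-4 + W + f) = 12 + (-24 + 6*W + 6*f) = -12 + 6*W + 6*f)
u - I(6, -11) = 302 - (-12 + 6*(-11) + 6*6) = 302 - (-12 - 66 + 36) = 302 - 1*(-42) = 302 + 42 = 344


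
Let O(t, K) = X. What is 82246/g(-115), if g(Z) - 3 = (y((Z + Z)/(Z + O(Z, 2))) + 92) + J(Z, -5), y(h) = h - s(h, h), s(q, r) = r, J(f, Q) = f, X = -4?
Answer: -41123/10 ≈ -4112.3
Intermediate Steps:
O(t, K) = -4
y(h) = 0 (y(h) = h - h = 0)
g(Z) = 95 + Z (g(Z) = 3 + ((0 + 92) + Z) = 3 + (92 + Z) = 95 + Z)
82246/g(-115) = 82246/(95 - 115) = 82246/(-20) = 82246*(-1/20) = -41123/10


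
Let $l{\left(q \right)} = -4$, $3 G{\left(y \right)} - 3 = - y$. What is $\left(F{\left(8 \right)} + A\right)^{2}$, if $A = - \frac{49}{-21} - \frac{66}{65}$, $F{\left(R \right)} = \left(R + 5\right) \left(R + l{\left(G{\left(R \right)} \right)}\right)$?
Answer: $\frac{108097609}{38025} \approx 2842.8$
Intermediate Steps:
$G{\left(y \right)} = 1 - \frac{y}{3}$ ($G{\left(y \right)} = 1 + \frac{\left(-1\right) y}{3} = 1 - \frac{y}{3}$)
$F{\left(R \right)} = \left(-4 + R\right) \left(5 + R\right)$ ($F{\left(R \right)} = \left(R + 5\right) \left(R - 4\right) = \left(5 + R\right) \left(-4 + R\right) = \left(-4 + R\right) \left(5 + R\right)$)
$A = \frac{257}{195}$ ($A = \left(-49\right) \left(- \frac{1}{21}\right) - \frac{66}{65} = \frac{7}{3} - \frac{66}{65} = \frac{257}{195} \approx 1.3179$)
$\left(F{\left(8 \right)} + A\right)^{2} = \left(\left(-20 + 8 + 8^{2}\right) + \frac{257}{195}\right)^{2} = \left(\left(-20 + 8 + 64\right) + \frac{257}{195}\right)^{2} = \left(52 + \frac{257}{195}\right)^{2} = \left(\frac{10397}{195}\right)^{2} = \frac{108097609}{38025}$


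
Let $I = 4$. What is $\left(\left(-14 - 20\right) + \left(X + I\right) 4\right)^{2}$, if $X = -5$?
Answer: $1444$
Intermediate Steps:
$\left(\left(-14 - 20\right) + \left(X + I\right) 4\right)^{2} = \left(\left(-14 - 20\right) + \left(-5 + 4\right) 4\right)^{2} = \left(\left(-14 - 20\right) - 4\right)^{2} = \left(-34 - 4\right)^{2} = \left(-38\right)^{2} = 1444$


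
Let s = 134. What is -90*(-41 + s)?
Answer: -8370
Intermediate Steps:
-90*(-41 + s) = -90*(-41 + 134) = -90*93 = -8370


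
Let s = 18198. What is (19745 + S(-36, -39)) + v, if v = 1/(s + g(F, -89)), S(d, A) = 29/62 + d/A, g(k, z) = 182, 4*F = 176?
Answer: 146264281693/7407140 ≈ 19746.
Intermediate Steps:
F = 44 (F = (¼)*176 = 44)
S(d, A) = 29/62 + d/A (S(d, A) = 29*(1/62) + d/A = 29/62 + d/A)
v = 1/18380 (v = 1/(18198 + 182) = 1/18380 ≈ 5.4407e-5)
(19745 + S(-36, -39)) + v = (19745 + (29/62 - 36/(-39))) + 1/18380 = (19745 + (29/62 - 36*(-1/39))) + 1/18380 = (19745 + (29/62 + 12/13)) + 1/18380 = (19745 + 1121/806) + 1/18380 = 15915591/806 + 1/18380 = 146264281693/7407140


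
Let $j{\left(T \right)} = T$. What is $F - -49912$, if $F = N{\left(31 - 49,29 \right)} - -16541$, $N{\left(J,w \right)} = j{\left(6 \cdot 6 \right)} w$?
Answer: $67497$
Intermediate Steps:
$N{\left(J,w \right)} = 36 w$ ($N{\left(J,w \right)} = 6 \cdot 6 w = 36 w$)
$F = 17585$ ($F = 36 \cdot 29 - -16541 = 1044 + 16541 = 17585$)
$F - -49912 = 17585 - -49912 = 17585 + 49912 = 67497$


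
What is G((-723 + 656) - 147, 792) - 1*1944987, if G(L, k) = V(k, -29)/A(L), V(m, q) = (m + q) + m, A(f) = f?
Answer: -416228773/214 ≈ -1.9450e+6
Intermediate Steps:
V(m, q) = q + 2*m
G(L, k) = (-29 + 2*k)/L
G((-723 + 656) - 147, 792) - 1*1944987 = (-29 + 2*792)/((-723 + 656) - 147) - 1*1944987 = (-29 + 1584)/(-67 - 147) - 1944987 = 1555/(-214) - 1944987 = -1/214*1555 - 1944987 = -1555/214 - 1944987 = -416228773/214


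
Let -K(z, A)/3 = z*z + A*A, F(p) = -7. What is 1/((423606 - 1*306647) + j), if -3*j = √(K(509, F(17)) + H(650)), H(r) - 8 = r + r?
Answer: 350877/41038481737 + I*√776082/41038481737 ≈ 8.5499e-6 + 2.1467e-8*I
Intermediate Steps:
H(r) = 8 + 2*r (H(r) = 8 + (r + r) = 8 + 2*r)
K(z, A) = -3*A² - 3*z² (K(z, A) = -3*(z*z + A*A) = -3*(z² + A²) = -3*(A² + z²) = -3*A² - 3*z²)
j = -I*√776082/3 (j = -√((-3*(-7)² - 3*509²) + (8 + 2*650))/3 = -√((-3*49 - 3*259081) + (8 + 1300))/3 = -√((-147 - 777243) + 1308)/3 = -√(-777390 + 1308)/3 = -I*√776082/3 ≈ -293.65*I)
1/((423606 - 1*306647) + j) = 1/((423606 - 1*306647) - I*√776082/3) = 1/((423606 - 306647) - I*√776082/3) = 1/(116959 - I*√776082/3)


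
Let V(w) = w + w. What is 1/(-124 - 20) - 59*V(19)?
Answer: -322849/144 ≈ -2242.0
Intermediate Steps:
V(w) = 2*w
1/(-124 - 20) - 59*V(19) = 1/(-124 - 20) - 118*19 = 1/(-144) - 59*38 = -1/144 - 2242 = -322849/144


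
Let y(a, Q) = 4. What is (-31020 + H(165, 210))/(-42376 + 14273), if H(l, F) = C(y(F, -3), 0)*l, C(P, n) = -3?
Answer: 31515/28103 ≈ 1.1214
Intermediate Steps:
H(l, F) = -3*l
(-31020 + H(165, 210))/(-42376 + 14273) = (-31020 - 3*165)/(-42376 + 14273) = (-31020 - 495)/(-28103) = -31515*(-1/28103) = 31515/28103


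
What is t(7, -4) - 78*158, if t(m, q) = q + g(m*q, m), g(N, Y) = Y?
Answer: -12321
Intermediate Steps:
t(m, q) = m + q (t(m, q) = q + m = m + q)
t(7, -4) - 78*158 = (7 - 4) - 78*158 = 3 - 12324 = -12321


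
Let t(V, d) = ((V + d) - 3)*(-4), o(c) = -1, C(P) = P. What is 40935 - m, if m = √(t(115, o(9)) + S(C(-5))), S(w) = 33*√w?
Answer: 40935 - √(-444 + 33*I*√5) ≈ 40933.0 - 21.143*I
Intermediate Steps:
t(V, d) = 12 - 4*V - 4*d (t(V, d) = (-3 + V + d)*(-4) = 12 - 4*V - 4*d)
m = √(-444 + 33*I*√5) (m = √((12 - 4*115 - 4*(-1)) + 33*√(-5)) = √((12 - 460 + 4) + 33*(I*√5)) = √(-444 + 33*I*√5) ≈ 1.745 + 21.143*I)
40935 - m = 40935 - √(-444 + 33*I*√5)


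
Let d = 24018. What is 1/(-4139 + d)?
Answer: 1/19879 ≈ 5.0304e-5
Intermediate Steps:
1/(-4139 + d) = 1/(-4139 + 24018) = 1/19879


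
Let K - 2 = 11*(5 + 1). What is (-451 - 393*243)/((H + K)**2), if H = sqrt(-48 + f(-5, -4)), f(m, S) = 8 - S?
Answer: -2201093/108578 + 195738*I/54289 ≈ -20.272 + 3.6055*I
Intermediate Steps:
H = 6*I (H = sqrt(-48 + (8 - 1*(-4))) = sqrt(-48 + (8 + 4)) = sqrt(-48 + 12) = sqrt(-36) = 6*I ≈ 6.0*I)
K = 68 (K = 2 + 11*(5 + 1) = 2 + 11*6 = 2 + 66 = 68)
(-451 - 393*243)/((H + K)**2) = (-451 - 393*243)/((6*I + 68)**2) = (-451 - 95499)/((68 + 6*I)**2) = -95950/(68 + 6*I)**2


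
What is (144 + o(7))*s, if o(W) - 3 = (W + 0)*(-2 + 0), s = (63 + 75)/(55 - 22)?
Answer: 6118/11 ≈ 556.18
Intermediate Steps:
s = 46/11 (s = 138/33 = 138*(1/33) = 46/11 ≈ 4.1818)
o(W) = 3 - 2*W (o(W) = 3 + (W + 0)*(-2 + 0) = 3 + W*(-2) = 3 - 2*W)
(144 + o(7))*s = (144 + (3 - 2*7))*(46/11) = (144 + (3 - 14))*(46/11) = (144 - 11)*(46/11) = 133*(46/11) = 6118/11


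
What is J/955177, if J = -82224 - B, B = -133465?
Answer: 51241/955177 ≈ 0.053646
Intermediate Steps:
J = 51241 (J = -82224 - 1*(-133465) = -82224 + 133465 = 51241)
J/955177 = 51241/955177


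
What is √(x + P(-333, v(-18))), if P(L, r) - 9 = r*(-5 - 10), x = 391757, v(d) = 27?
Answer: √391361 ≈ 625.59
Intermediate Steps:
P(L, r) = 9 - 15*r (P(L, r) = 9 + r*(-5 - 10) = 9 + r*(-15) = 9 - 15*r)
√(x + P(-333, v(-18))) = √(391757 + (9 - 15*27)) = √(391757 + (9 - 405)) = √(391757 - 396) = √391361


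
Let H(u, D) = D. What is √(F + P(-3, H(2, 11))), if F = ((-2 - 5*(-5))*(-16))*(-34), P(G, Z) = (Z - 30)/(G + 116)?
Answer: 3*√17751509/113 ≈ 111.86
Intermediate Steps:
P(G, Z) = (-30 + Z)/(116 + G)
F = 12512 (F = ((-2 + 25)*(-16))*(-34) = (23*(-16))*(-34) = -368*(-34) = 12512)
√(F + P(-3, H(2, 11))) = √(12512 + (-30 + 11)/(116 - 3)) = √(12512 - 19/113) = √(1413837/113) = 3*√17751509/113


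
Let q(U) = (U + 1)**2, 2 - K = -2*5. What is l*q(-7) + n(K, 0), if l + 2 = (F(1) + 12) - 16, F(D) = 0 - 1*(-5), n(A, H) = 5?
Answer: -31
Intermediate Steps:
K = 12 (K = 2 - (-2)*5 = 2 - 1*(-10) = 2 + 10 = 12)
q(U) = (1 + U)**2
F(D) = 5 (F(D) = 0 + 5 = 5)
l = -1 (l = -2 + ((5 + 12) - 16) = -2 + (17 - 16) = -2 + 1 = -1)
l*q(-7) + n(K, 0) = -(1 - 7)**2 + 5 = -1*(-6)**2 + 5 = -1*36 + 5 = -36 + 5 = -31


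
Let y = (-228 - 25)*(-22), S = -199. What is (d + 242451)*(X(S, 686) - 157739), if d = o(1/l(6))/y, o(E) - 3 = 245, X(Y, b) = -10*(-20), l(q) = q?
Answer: -106298062886523/2783 ≈ -3.8195e+10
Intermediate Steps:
y = 5566 (y = -253*(-22) = 5566)
X(Y, b) = 200
o(E) = 248 (o(E) = 3 + 245 = 248)
d = 124/2783 (d = 248/5566 = 248*(1/5566) = 124/2783 ≈ 0.044556)
(d + 242451)*(X(S, 686) - 157739) = (124/2783 + 242451)*(200 - 157739) = (674741257/2783)*(-157539) = -106298062886523/2783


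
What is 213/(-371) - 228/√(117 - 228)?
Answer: -213/371 + 76*I*√111/37 ≈ -0.57412 + 21.641*I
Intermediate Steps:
213/(-371) - 228/√(117 - 228) = 213*(-1/371) - 228*(-I*√111/111) = -213/371 - 228*(-I*√111/111) = -213/371 - (-76)*I*√111/37 = -213/371 + 76*I*√111/37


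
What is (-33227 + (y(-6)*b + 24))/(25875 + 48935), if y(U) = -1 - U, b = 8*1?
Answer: -33163/74810 ≈ -0.44330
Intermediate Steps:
b = 8
(-33227 + (y(-6)*b + 24))/(25875 + 48935) = (-33227 + ((-1 - 1*(-6))*8 + 24))/(25875 + 48935) = (-33227 + ((-1 + 6)*8 + 24))/74810 = (-33227 + (5*8 + 24))*(1/74810) = (-33227 + (40 + 24))*(1/74810) = (-33227 + 64)*(1/74810) = -33163*1/74810 = -33163/74810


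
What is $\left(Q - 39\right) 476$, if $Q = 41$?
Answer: $952$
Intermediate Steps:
$\left(Q - 39\right) 476 = \left(41 - 39\right) 476 = 2 \cdot 476 = 952$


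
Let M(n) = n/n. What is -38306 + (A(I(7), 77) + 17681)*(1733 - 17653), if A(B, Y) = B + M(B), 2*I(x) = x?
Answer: -281591466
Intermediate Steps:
M(n) = 1
I(x) = x/2
A(B, Y) = 1 + B (A(B, Y) = B + 1 = 1 + B)
-38306 + (A(I(7), 77) + 17681)*(1733 - 17653) = -38306 + ((1 + (½)*7) + 17681)*(1733 - 17653) = -38306 + ((1 + 7/2) + 17681)*(-15920) = -38306 + (9/2 + 17681)*(-15920) = -38306 + (35371/2)*(-15920) = -38306 - 281553160 = -281591466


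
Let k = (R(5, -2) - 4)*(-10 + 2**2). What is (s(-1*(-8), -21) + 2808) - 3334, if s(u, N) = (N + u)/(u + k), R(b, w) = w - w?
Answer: -16845/32 ≈ -526.41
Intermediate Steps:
R(b, w) = 0
k = 24 (k = (0 - 4)*(-10 + 2**2) = -4*(-10 + 4) = -4*(-6) = 24)
s(u, N) = (N + u)/(24 + u) (s(u, N) = (N + u)/(u + 24) = (N + u)/(24 + u))
(s(-1*(-8), -21) + 2808) - 3334 = ((-21 - 1*(-8))/(24 - 1*(-8)) + 2808) - 3334 = ((-21 + 8)/(24 + 8) + 2808) - 3334 = (-13/32 + 2808) - 3334 = 89843/32 - 3334 = -16845/32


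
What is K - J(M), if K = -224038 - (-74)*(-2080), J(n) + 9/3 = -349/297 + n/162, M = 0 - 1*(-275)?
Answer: -673516741/1782 ≈ -3.7796e+5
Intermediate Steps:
M = 275 (M = 0 + 275 = 275)
J(n) = -1240/297 + n/162 (J(n) = -3 + (-349/297 + n/162) = -1240/297 + n/162)
K = -377958 (K = -224038 - 1*153920 = -224038 - 153920 = -377958)
K - J(M) = -377958 - (-1240/297 + (1/162)*275) = -377958 - (-1240/297 + 275/162) = -377958 - 1*(-4415/1782) = -377958 + 4415/1782 = -673516741/1782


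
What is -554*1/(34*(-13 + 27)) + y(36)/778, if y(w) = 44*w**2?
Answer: 6678103/92582 ≈ 72.132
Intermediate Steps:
-554*1/(34*(-13 + 27)) + y(36)/778 = -554*1/(34*(-13 + 27)) + (44*36**2)/778 = -554/(34*14) + (44*1296)*(1/778) = -554/476 + 57024*(1/778) = -554*1/476 + 28512/389 = -277/238 + 28512/389 = 6678103/92582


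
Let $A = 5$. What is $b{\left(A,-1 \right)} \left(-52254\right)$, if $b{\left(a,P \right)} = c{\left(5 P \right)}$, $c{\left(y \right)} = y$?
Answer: $261270$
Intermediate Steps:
$b{\left(a,P \right)} = 5 P$
$b{\left(A,-1 \right)} \left(-52254\right) = 5 \left(-1\right) \left(-52254\right) = \left(-5\right) \left(-52254\right) = 261270$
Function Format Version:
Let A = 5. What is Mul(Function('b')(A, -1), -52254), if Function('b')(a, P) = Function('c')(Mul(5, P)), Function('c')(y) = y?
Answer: 261270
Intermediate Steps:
Function('b')(a, P) = Mul(5, P)
Mul(Function('b')(A, -1), -52254) = Mul(Mul(5, -1), -52254) = Mul(-5, -52254) = 261270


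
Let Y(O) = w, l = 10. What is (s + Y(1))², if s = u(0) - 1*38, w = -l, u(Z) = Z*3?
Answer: 2304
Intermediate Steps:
u(Z) = 3*Z
w = -10 (w = -1*10 = -10)
Y(O) = -10
s = -38 (s = 3*0 - 1*38 = 0 - 38 = -38)
(s + Y(1))² = (-38 - 10)² = (-48)² = 2304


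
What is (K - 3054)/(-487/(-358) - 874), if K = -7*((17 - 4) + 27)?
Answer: 1193572/312405 ≈ 3.8206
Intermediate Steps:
K = -280 (K = -7*(13 + 27) = -7*40 = -280)
(K - 3054)/(-487/(-358) - 874) = (-280 - 3054)/(-487/(-358) - 874) = -3334/(-487*(-1/358) - 874) = -3334/(487/358 - 874) = -3334/(-312405/358) = -3334*(-358/312405) = 1193572/312405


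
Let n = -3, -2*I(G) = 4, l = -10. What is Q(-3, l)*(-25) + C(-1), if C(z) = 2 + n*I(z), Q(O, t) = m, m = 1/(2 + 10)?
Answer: 71/12 ≈ 5.9167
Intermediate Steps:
I(G) = -2 (I(G) = -1/2*4 = -2)
m = 1/12 ≈ 0.083333
Q(O, t) = 1/12
C(z) = 8 (C(z) = 2 - 3*(-2) = 2 + 6 = 8)
Q(-3, l)*(-25) + C(-1) = (1/12)*(-25) + 8 = -25/12 + 8 = 71/12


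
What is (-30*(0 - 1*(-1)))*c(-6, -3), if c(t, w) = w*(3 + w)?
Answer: 0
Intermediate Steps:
(-30*(0 - 1*(-1)))*c(-6, -3) = (-30*(0 - 1*(-1)))*(-3*(3 - 3)) = (-30*(0 + 1))*(-3*0) = -30*1*0 = -30*0 = 0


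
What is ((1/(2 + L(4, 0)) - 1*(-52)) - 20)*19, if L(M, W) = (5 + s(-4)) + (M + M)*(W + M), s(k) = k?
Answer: 21299/35 ≈ 608.54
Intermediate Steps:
L(M, W) = 1 + 2*M*(M + W) (L(M, W) = (5 - 4) + (M + M)*(W + M) = 1 + (2*M)*(M + W) = 1 + 2*M*(M + W))
((1/(2 + L(4, 0)) - 1*(-52)) - 20)*19 = ((1/(2 + (1 + 2*4**2 + 2*4*0)) - 1*(-52)) - 20)*19 = ((1/(2 + (1 + 2*16 + 0)) + 52) - 20)*19 = ((1/(2 + (1 + 32 + 0)) + 52) - 20)*19 = ((1/(2 + 33) + 52) - 20)*19 = ((1/35 + 52) - 20)*19 = (1821/35 - 20)*19 = (1121/35)*19 = 21299/35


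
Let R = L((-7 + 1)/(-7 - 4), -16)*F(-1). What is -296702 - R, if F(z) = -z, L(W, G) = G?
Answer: -296686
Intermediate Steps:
R = -16 (R = -(-16)*(-1) = -16*1 = -16)
-296702 - R = -296702 - 1*(-16) = -296702 + 16 = -296686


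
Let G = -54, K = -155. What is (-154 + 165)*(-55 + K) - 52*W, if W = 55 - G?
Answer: -7978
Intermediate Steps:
W = 109 (W = 55 - 1*(-54) = 55 + 54 = 109)
(-154 + 165)*(-55 + K) - 52*W = (-154 + 165)*(-55 - 155) - 52*109 = 11*(-210) - 5668 = -2310 - 5668 = -7978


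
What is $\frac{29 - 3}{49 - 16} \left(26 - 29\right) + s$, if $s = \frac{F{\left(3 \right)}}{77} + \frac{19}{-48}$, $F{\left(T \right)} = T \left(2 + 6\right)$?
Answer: $- \frac{9047}{3696} \approx -2.4478$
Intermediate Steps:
$F{\left(T \right)} = 8 T$ ($F{\left(T \right)} = T 8 = 8 T$)
$s = - \frac{311}{3696}$ ($s = \frac{8 \cdot 3}{77} + \frac{19}{-48} = 24 \cdot \frac{1}{77} + 19 \left(- \frac{1}{48}\right) = \frac{24}{77} - \frac{19}{48} = - \frac{311}{3696} \approx -0.084145$)
$\frac{29 - 3}{49 - 16} \left(26 - 29\right) + s = \frac{29 - 3}{49 - 16} \left(26 - 29\right) - \frac{311}{3696} = \frac{26}{49 - 16} \left(26 - 29\right) - \frac{311}{3696} = \frac{26}{33} \left(-3\right) - \frac{311}{3696} = - \frac{26}{11} - \frac{311}{3696} = - \frac{9047}{3696}$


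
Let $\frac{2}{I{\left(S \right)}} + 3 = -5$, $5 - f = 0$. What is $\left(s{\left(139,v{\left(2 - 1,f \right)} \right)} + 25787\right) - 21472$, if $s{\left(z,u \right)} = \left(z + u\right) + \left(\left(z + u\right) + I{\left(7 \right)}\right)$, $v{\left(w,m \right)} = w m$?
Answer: $\frac{18411}{4} \approx 4602.8$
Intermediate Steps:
$f = 5$ ($f = 5 - 0 = 5 + 0 = 5$)
$I{\left(S \right)} = - \frac{1}{4}$ ($I{\left(S \right)} = \frac{2}{-3 - 5} = \frac{2}{-8} = 2 \left(- \frac{1}{8}\right) = - \frac{1}{4}$)
$v{\left(w,m \right)} = m w$
$s{\left(z,u \right)} = - \frac{1}{4} + 2 u + 2 z$ ($s{\left(z,u \right)} = \left(z + u\right) - \left(\frac{1}{4} - u - z\right) = \left(u + z\right) - \left(\frac{1}{4} - u - z\right) = \left(u + z\right) + \left(- \frac{1}{4} + u + z\right) = - \frac{1}{4} + 2 u + 2 z$)
$\left(s{\left(139,v{\left(2 - 1,f \right)} \right)} + 25787\right) - 21472 = \left(\left(- \frac{1}{4} + 2 \cdot 5 \left(2 - 1\right) + 2 \cdot 139\right) + 25787\right) - 21472 = \left(\left(- \frac{1}{4} + 2 \cdot 5 \left(2 - 1\right) + 278\right) + 25787\right) - 21472 = \left(\left(- \frac{1}{4} + 2 \cdot 5 \cdot 1 + 278\right) + 25787\right) - 21472 = \left(\left(- \frac{1}{4} + 2 \cdot 5 + 278\right) + 25787\right) - 21472 = \left(\left(- \frac{1}{4} + 10 + 278\right) + 25787\right) - 21472 = \left(\frac{1151}{4} + 25787\right) - 21472 = \frac{104299}{4} - 21472 = \frac{18411}{4}$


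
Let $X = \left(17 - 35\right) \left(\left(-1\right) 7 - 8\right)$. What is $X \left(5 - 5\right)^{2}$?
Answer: $0$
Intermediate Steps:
$X = 270$ ($X = - 18 \left(-7 - 8\right) = \left(-18\right) \left(-15\right) = 270$)
$X \left(5 - 5\right)^{2} = 270 \left(5 - 5\right)^{2} = 270 \cdot 0^{2} = 270 \cdot 0 = 0$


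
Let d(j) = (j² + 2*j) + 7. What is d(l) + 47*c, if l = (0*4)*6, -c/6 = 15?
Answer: -4223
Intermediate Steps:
c = -90 (c = -6*15 = -90)
l = 0 (l = 0*6 = 0)
d(j) = 7 + j² + 2*j
d(l) + 47*c = (7 + 0² + 2*0) + 47*(-90) = (7 + 0 + 0) - 4230 = 7 - 4230 = -4223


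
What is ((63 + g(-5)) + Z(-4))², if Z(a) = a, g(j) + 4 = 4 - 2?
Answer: 3249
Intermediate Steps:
g(j) = -2 (g(j) = -4 + (4 - 2) = -4 + 2 = -2)
((63 + g(-5)) + Z(-4))² = ((63 - 2) - 4)² = (61 - 4)² = 57² = 3249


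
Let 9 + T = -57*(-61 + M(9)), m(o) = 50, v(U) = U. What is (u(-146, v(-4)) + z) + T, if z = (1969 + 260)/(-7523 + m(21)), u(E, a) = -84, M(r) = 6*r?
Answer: 761503/2491 ≈ 305.70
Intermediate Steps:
z = -743/2491 (z = (1969 + 260)/(-7523 + 50) = 2229/(-7473) = 2229*(-1/7473) = -743/2491 ≈ -0.29827)
T = 390 (T = -9 - 57*(-61 + 6*9) = -9 - 57*(-61 + 54) = -9 - 57*(-7) = -9 + 399 = 390)
(u(-146, v(-4)) + z) + T = (-84 - 743/2491) + 390 = -209987/2491 + 390 = 761503/2491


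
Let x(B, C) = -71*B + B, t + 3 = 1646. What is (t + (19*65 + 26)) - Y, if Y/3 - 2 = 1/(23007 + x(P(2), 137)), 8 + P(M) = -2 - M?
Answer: 23036201/7949 ≈ 2898.0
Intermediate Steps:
t = 1643 (t = -3 + 1646 = 1643)
P(M) = -10 - M (P(M) = -8 + (-2 - M) = -10 - M)
x(B, C) = -70*B
Y = 47695/7949 (Y = 6 + 3/(23007 - 70*(-10 - 1*2)) = 6 + 3/(23007 - 70*(-10 - 2)) = 6 + 3/(23007 - 70*(-12)) = 6 + 3/(23007 + 840) = 6 + 3/23847 = 6 + 3*(1/23847) = 6 + 1/7949 = 47695/7949 ≈ 6.0001)
(t + (19*65 + 26)) - Y = (1643 + (19*65 + 26)) - 1*47695/7949 = (1643 + (1235 + 26)) - 47695/7949 = (1643 + 1261) - 47695/7949 = 2904 - 47695/7949 = 23036201/7949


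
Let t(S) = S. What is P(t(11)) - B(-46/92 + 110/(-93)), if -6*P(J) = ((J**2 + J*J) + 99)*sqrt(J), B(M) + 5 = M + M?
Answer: 778/93 - 341*sqrt(11)/6 ≈ -180.13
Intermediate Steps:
B(M) = -5 + 2*M (B(M) = -5 + (M + M) = -5 + 2*M)
P(J) = -sqrt(J)*(99 + 2*J**2)/6 (P(J) = -((J**2 + J*J) + 99)*sqrt(J)/6 = -((J**2 + J**2) + 99)*sqrt(J)/6 = -(2*J**2 + 99)*sqrt(J)/6 = -(99 + 2*J**2)*sqrt(J)/6 = -sqrt(J)*(99 + 2*J**2)/6)
P(t(11)) - B(-46/92 + 110/(-93)) = sqrt(11)*(-99 - 2*11**2)/6 - (-5 + 2*(-46/92 + 110/(-93))) = sqrt(11)*(-99 - 2*121)/6 - (-5 + 2*(-46*1/92 + 110*(-1/93))) = sqrt(11)*(-99 - 242)/6 - (-5 + 2*(-1/2 - 110/93)) = (1/6)*sqrt(11)*(-341) - (-5 + 2*(-313/186)) = -341*sqrt(11)/6 - (-5 - 313/93) = -341*sqrt(11)/6 - 1*(-778/93) = -341*sqrt(11)/6 + 778/93 = 778/93 - 341*sqrt(11)/6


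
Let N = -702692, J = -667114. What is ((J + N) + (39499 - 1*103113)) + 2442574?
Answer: 1009154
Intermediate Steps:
((J + N) + (39499 - 1*103113)) + 2442574 = ((-667114 - 702692) + (39499 - 1*103113)) + 2442574 = (-1369806 + (39499 - 103113)) + 2442574 = (-1369806 - 63614) + 2442574 = -1433420 + 2442574 = 1009154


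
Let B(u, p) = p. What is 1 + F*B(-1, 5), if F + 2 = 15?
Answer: 66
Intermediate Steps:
F = 13 (F = -2 + 15 = 13)
1 + F*B(-1, 5) = 1 + 13*5 = 1 + 65 = 66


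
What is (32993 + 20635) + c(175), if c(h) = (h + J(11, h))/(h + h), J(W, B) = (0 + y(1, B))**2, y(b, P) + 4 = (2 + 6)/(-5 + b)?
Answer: 18770011/350 ≈ 53629.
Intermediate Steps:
y(b, P) = -4 + 8/(-5 + b) (y(b, P) = -4 + (2 + 6)/(-5 + b) = -4 + 8/(-5 + b))
J(W, B) = 36 (J(W, B) = (0 + 4*(7 - 1*1)/(-5 + 1))**2 = (0 + 4*(7 - 1)/(-4))**2 = (0 + 4*(-1/4)*6)**2 = (0 - 6)**2 = (-6)**2 = 36)
c(h) = (36 + h)/(2*h) (c(h) = (h + 36)/(h + h) = (36 + h)/((2*h)) = (36 + h)*(1/(2*h)) = (36 + h)/(2*h))
(32993 + 20635) + c(175) = (32993 + 20635) + (1/2)*(36 + 175)/175 = 53628 + (1/2)*(1/175)*211 = 53628 + 211/350 = 18770011/350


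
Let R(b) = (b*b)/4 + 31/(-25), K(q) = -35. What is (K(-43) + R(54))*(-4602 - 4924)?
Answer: -164980794/25 ≈ -6.5992e+6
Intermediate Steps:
R(b) = -31/25 + b²/4 (R(b) = b²*(¼) + 31*(-1/25) = b²/4 - 31/25 = -31/25 + b²/4)
(K(-43) + R(54))*(-4602 - 4924) = (-35 + (-31/25 + (¼)*54²))*(-4602 - 4924) = (-35 + (-31/25 + (¼)*2916))*(-9526) = (-35 + (-31/25 + 729))*(-9526) = (-35 + 18194/25)*(-9526) = (17319/25)*(-9526) = -164980794/25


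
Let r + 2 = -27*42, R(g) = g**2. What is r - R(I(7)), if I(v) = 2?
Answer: -1140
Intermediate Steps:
r = -1136 (r = -2 - 27*42 = -2 - 1134 = -1136)
r - R(I(7)) = -1136 - 1*2**2 = -1136 - 1*4 = -1136 - 4 = -1140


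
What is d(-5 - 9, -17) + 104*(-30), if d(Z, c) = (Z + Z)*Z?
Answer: -2728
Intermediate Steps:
d(Z, c) = 2*Z² (d(Z, c) = (2*Z)*Z = 2*Z²)
d(-5 - 9, -17) + 104*(-30) = 2*(-5 - 9)² + 104*(-30) = 2*(-14)² - 3120 = 2*196 - 3120 = 392 - 3120 = -2728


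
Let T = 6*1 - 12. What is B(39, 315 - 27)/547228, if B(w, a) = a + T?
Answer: 141/273614 ≈ 0.00051532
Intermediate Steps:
T = -6 (T = 6 - 12 = -6)
B(w, a) = -6 + a (B(w, a) = a - 6 = -6 + a)
B(39, 315 - 27)/547228 = (-6 + (315 - 27))/547228 = (-6 + 288)*(1/547228) = 282*(1/547228) = 141/273614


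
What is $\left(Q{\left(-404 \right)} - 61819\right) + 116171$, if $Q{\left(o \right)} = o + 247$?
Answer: $54195$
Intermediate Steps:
$Q{\left(o \right)} = 247 + o$
$\left(Q{\left(-404 \right)} - 61819\right) + 116171 = \left(\left(247 - 404\right) - 61819\right) + 116171 = \left(-157 - 61819\right) + 116171 = -61976 + 116171 = 54195$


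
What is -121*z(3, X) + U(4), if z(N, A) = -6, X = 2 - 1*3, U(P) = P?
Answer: 730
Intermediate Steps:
X = -1 (X = 2 - 3 = -1)
-121*z(3, X) + U(4) = -121*(-6) + 4 = 726 + 4 = 730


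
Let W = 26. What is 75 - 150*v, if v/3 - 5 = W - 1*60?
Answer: 13125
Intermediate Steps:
v = -87 (v = 15 + 3*(26 - 1*60) = 15 + 3*(26 - 60) = 15 + 3*(-34) = 15 - 102 = -87)
75 - 150*v = 75 - 150*(-87) = 75 + 13050 = 13125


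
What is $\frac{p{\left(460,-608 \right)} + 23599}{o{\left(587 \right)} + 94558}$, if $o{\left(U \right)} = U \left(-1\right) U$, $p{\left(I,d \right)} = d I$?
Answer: $\frac{256081}{250011} \approx 1.0243$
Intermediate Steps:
$p{\left(I,d \right)} = I d$
$o{\left(U \right)} = - U^{2}$ ($o{\left(U \right)} = - U U = - U^{2}$)
$\frac{p{\left(460,-608 \right)} + 23599}{o{\left(587 \right)} + 94558} = \frac{460 \left(-608\right) + 23599}{- 587^{2} + 94558} = \frac{-279680 + 23599}{\left(-1\right) 344569 + 94558} = - \frac{256081}{-344569 + 94558} = - \frac{256081}{-250011} = \left(-256081\right) \left(- \frac{1}{250011}\right) = \frac{256081}{250011}$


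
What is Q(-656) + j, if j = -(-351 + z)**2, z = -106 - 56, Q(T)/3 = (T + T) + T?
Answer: -269073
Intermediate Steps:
Q(T) = 9*T (Q(T) = 3*((T + T) + T) = 3*(2*T + T) = 3*(3*T) = 9*T)
z = -162
j = -263169 (j = -(-351 - 162)**2 = -1*(-513)**2 = -1*263169 = -263169)
Q(-656) + j = 9*(-656) - 263169 = -5904 - 263169 = -269073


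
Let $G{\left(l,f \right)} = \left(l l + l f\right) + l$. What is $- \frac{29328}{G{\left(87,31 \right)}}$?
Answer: $- \frac{9776}{3451} \approx -2.8328$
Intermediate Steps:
$G{\left(l,f \right)} = l + l^{2} + f l$ ($G{\left(l,f \right)} = \left(l^{2} + f l\right) + l = l + l^{2} + f l$)
$- \frac{29328}{G{\left(87,31 \right)}} = - \frac{29328}{87 \left(1 + 31 + 87\right)} = - \frac{29328}{87 \cdot 119} = - \frac{29328}{10353} = \left(-29328\right) \frac{1}{10353} = - \frac{9776}{3451}$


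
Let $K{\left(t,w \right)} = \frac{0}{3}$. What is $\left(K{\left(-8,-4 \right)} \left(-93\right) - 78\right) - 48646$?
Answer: $-48724$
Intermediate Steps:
$K{\left(t,w \right)} = 0$ ($K{\left(t,w \right)} = 0 \cdot \frac{1}{3} = 0$)
$\left(K{\left(-8,-4 \right)} \left(-93\right) - 78\right) - 48646 = \left(0 \left(-93\right) - 78\right) - 48646 = \left(0 - 78\right) - 48646 = -78 - 48646 = -48724$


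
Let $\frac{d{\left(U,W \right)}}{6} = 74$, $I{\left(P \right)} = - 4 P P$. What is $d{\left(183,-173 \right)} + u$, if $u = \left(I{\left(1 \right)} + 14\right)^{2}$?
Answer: $544$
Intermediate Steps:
$I{\left(P \right)} = - 4 P^{2}$
$d{\left(U,W \right)} = 444$ ($d{\left(U,W \right)} = 6 \cdot 74 = 444$)
$u = 100$ ($u = \left(- 4 \cdot 1^{2} + 14\right)^{2} = \left(\left(-4\right) 1 + 14\right)^{2} = \left(-4 + 14\right)^{2} = 10^{2} = 100$)
$d{\left(183,-173 \right)} + u = 444 + 100 = 544$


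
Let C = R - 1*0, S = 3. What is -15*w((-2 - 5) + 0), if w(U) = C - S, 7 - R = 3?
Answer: -15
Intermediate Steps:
R = 4 (R = 7 - 1*3 = 7 - 3 = 4)
C = 4 (C = 4 - 1*0 = 4 + 0 = 4)
w(U) = 1 (w(U) = 4 - 1*3 = 4 - 3 = 1)
-15*w((-2 - 5) + 0) = -15*1 = -15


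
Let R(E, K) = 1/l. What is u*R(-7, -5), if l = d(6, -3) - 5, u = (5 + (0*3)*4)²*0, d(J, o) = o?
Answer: 0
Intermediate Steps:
u = 0 (u = (5 + 0*4)²*0 = (5 + 0)²*0 = 5²*0 = 25*0 = 0)
l = -8 (l = -3 - 5 = -8)
R(E, K) = -⅛ (R(E, K) = 1/(-8) = -⅛)
u*R(-7, -5) = 0*(-⅛) = 0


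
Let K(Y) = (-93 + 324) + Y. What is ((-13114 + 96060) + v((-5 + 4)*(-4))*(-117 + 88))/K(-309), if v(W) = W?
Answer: -13805/13 ≈ -1061.9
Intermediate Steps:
K(Y) = 231 + Y
((-13114 + 96060) + v((-5 + 4)*(-4))*(-117 + 88))/K(-309) = ((-13114 + 96060) + ((-5 + 4)*(-4))*(-117 + 88))/(231 - 309) = (82946 - 1*(-4)*(-29))/(-78) = (82946 + 4*(-29))*(-1/78) = (82946 - 116)*(-1/78) = 82830*(-1/78) = -13805/13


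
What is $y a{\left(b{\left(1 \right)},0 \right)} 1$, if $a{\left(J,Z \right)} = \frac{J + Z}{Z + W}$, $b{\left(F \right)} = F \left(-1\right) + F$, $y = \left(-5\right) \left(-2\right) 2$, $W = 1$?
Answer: $0$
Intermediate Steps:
$y = 20$ ($y = 10 \cdot 2 = 20$)
$b{\left(F \right)} = 0$ ($b{\left(F \right)} = - F + F = 0$)
$a{\left(J,Z \right)} = \frac{J + Z}{1 + Z}$ ($a{\left(J,Z \right)} = \frac{J + Z}{Z + 1} = \frac{J + Z}{1 + Z}$)
$y a{\left(b{\left(1 \right)},0 \right)} 1 = 20 \frac{0 + 0}{1 + 0} \cdot 1 = 20 \cdot 1^{-1} \cdot 0 \cdot 1 = 20 \cdot 1 \cdot 0 \cdot 1 = 20 \cdot 0 \cdot 1 = 0 \cdot 1 = 0$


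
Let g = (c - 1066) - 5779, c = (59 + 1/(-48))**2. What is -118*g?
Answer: 457622821/1152 ≈ 3.9724e+5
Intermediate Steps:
c = 8014561/2304 (c = (59 - 1/48)**2 = (2831/48)**2 = 8014561/2304 ≈ 3478.5)
g = -7756319/2304 (g = (8014561/2304 - 1066) - 5779 = 5558497/2304 - 5779 = -7756319/2304 ≈ -3366.5)
-118*g = -118*(-7756319/2304) = 457622821/1152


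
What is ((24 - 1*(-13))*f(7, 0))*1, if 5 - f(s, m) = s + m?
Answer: -74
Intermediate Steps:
f(s, m) = 5 - m - s (f(s, m) = 5 - (s + m) = 5 - (m + s) = 5 + (-m - s) = 5 - m - s)
((24 - 1*(-13))*f(7, 0))*1 = ((24 - 1*(-13))*(5 - 1*0 - 1*7))*1 = ((24 + 13)*(5 + 0 - 7))*1 = (37*(-2))*1 = -74*1 = -74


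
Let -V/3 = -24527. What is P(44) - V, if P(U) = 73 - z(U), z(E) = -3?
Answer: -73505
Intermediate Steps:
V = 73581 (V = -3*(-24527) = 73581)
P(U) = 76 (P(U) = 73 - 1*(-3) = 73 + 3 = 76)
P(44) - V = 76 - 1*73581 = 76 - 73581 = -73505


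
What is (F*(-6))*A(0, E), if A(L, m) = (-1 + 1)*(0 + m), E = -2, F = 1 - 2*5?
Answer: 0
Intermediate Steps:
F = -9 (F = 1 - 1*10 = 1 - 10 = -9)
A(L, m) = 0 (A(L, m) = 0*m = 0)
(F*(-6))*A(0, E) = -9*(-6)*0 = 54*0 = 0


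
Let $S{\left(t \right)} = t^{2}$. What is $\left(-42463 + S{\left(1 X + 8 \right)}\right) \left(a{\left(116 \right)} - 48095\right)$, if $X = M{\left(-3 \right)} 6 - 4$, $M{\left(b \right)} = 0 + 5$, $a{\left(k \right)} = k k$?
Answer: $1430833173$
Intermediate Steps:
$a{\left(k \right)} = k^{2}$
$M{\left(b \right)} = 5$
$X = 26$ ($X = 5 \cdot 6 - 4 = 30 - 4 = 26$)
$\left(-42463 + S{\left(1 X + 8 \right)}\right) \left(a{\left(116 \right)} - 48095\right) = \left(-42463 + \left(1 \cdot 26 + 8\right)^{2}\right) \left(116^{2} - 48095\right) = \left(-42463 + \left(26 + 8\right)^{2}\right) \left(13456 - 48095\right) = \left(-42463 + 34^{2}\right) \left(-34639\right) = \left(-42463 + 1156\right) \left(-34639\right) = \left(-41307\right) \left(-34639\right) = 1430833173$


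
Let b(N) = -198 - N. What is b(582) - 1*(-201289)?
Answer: 200509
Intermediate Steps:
b(582) - 1*(-201289) = (-198 - 1*582) - 1*(-201289) = (-198 - 582) + 201289 = -780 + 201289 = 200509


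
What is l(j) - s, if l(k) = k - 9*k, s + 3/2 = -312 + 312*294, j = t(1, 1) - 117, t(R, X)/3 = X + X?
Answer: -181053/2 ≈ -90527.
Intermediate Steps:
t(R, X) = 6*X (t(R, X) = 3*(X + X) = 3*(2*X) = 6*X)
j = -111 (j = 6*1 - 117 = 6 - 117 = -111)
s = 182829/2 (s = -3/2 + (-312 + 312*294) = -3/2 + (-312 + 91728) = -3/2 + 91416 = 182829/2 ≈ 91415.)
l(k) = -8*k
l(j) - s = -8*(-111) - 1*182829/2 = 888 - 182829/2 = -181053/2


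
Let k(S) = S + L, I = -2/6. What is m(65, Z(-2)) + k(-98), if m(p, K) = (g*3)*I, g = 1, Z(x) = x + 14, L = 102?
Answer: 3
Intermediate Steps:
Z(x) = 14 + x
I = -⅓ (I = -2*⅙ = -⅓ ≈ -0.33333)
m(p, K) = -1 (m(p, K) = (1*3)*(-⅓) = 3*(-⅓) = -1)
k(S) = 102 + S (k(S) = S + 102 = 102 + S)
m(65, Z(-2)) + k(-98) = -1 + (102 - 98) = -1 + 4 = 3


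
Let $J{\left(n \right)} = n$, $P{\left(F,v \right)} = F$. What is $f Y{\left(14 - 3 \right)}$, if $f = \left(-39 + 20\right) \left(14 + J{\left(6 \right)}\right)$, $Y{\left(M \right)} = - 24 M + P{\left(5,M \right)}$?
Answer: $98420$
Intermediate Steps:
$Y{\left(M \right)} = 5 - 24 M$ ($Y{\left(M \right)} = - 24 M + 5 = 5 - 24 M$)
$f = -380$ ($f = \left(-39 + 20\right) \left(14 + 6\right) = \left(-19\right) 20 = -380$)
$f Y{\left(14 - 3 \right)} = - 380 \left(5 - 24 \left(14 - 3\right)\right) = - 380 \left(5 - 264\right) = \left(-380\right) \left(-259\right) = 98420$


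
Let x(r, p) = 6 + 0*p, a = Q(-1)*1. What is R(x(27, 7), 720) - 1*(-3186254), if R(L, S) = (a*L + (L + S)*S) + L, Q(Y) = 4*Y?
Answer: 3708956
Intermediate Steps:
a = -4 (a = (4*(-1))*1 = -4*1 = -4)
x(r, p) = 6 (x(r, p) = 6 + 0 = 6)
R(L, S) = -3*L + S*(L + S) (R(L, S) = (-4*L + (L + S)*S) + L = (-4*L + S*(L + S)) + L = -3*L + S*(L + S))
R(x(27, 7), 720) - 1*(-3186254) = (720² - 3*6 + 6*720) - 1*(-3186254) = (518400 - 18 + 4320) + 3186254 = 522702 + 3186254 = 3708956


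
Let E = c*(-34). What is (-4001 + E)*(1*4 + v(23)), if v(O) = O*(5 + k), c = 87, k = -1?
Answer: -668064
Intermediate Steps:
v(O) = 4*O (v(O) = O*(5 - 1) = O*4 = 4*O)
E = -2958 (E = 87*(-34) = -2958)
(-4001 + E)*(1*4 + v(23)) = (-4001 - 2958)*(1*4 + 4*23) = -6959*(4 + 92) = -6959*96 = -668064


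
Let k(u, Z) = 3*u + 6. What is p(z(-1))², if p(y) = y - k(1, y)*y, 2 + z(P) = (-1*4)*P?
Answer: 256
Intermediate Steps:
z(P) = -2 - 4*P (z(P) = -2 + (-1*4)*P = -2 - 4*P)
k(u, Z) = 6 + 3*u
p(y) = -8*y (p(y) = y - (6 + 3*1)*y = y - (6 + 3)*y = y - 9*y = -8*y)
p(z(-1))² = (-8*(-2 - 4*(-1)))² = (-8*(-2 + 4))² = (-8*2)² = (-16)² = 256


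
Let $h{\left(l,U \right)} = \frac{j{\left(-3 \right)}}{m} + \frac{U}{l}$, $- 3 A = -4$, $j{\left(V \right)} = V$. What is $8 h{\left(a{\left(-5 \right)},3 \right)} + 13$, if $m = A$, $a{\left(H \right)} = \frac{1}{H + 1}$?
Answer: $-101$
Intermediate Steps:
$A = \frac{4}{3}$ ($A = \left(- \frac{1}{3}\right) \left(-4\right) = \frac{4}{3} \approx 1.3333$)
$a{\left(H \right)} = \frac{1}{1 + H}$
$m = \frac{4}{3} \approx 1.3333$
$h{\left(l,U \right)} = - \frac{9}{4} + \frac{U}{l}$ ($h{\left(l,U \right)} = - \frac{3}{\frac{4}{3}} + \frac{U}{l} = \left(-3\right) \frac{3}{4} + \frac{U}{l} = - \frac{9}{4} + \frac{U}{l}$)
$8 h{\left(a{\left(-5 \right)},3 \right)} + 13 = 8 \left(- \frac{9}{4} + \frac{3}{\frac{1}{1 - 5}}\right) + 13 = 8 \left(- \frac{9}{4} + \frac{3}{\frac{1}{-4}}\right) + 13 = 8 \left(- \frac{9}{4} + \frac{3}{- \frac{1}{4}}\right) + 13 = 8 \left(- \frac{9}{4} + 3 \left(-4\right)\right) + 13 = 8 \left(- \frac{9}{4} - 12\right) + 13 = 8 \left(- \frac{57}{4}\right) + 13 = -114 + 13 = -101$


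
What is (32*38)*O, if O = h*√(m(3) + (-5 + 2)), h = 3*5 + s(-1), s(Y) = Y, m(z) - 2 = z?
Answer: 17024*√2 ≈ 24076.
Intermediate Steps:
m(z) = 2 + z
h = 14 (h = 3*5 - 1 = 15 - 1 = 14)
O = 14*√2 (O = 14*√((2 + 3) + (-5 + 2)) = 14*√(5 - 3) = 14*√2 ≈ 19.799)
(32*38)*O = (32*38)*(14*√2) = 1216*(14*√2) = 17024*√2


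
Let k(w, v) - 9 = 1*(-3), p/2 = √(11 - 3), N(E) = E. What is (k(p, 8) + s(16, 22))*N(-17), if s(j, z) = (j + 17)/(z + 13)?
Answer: -4131/35 ≈ -118.03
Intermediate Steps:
p = 4*√2 (p = 2*√(11 - 3) = 2*√8 = 2*(2*√2) = 4*√2 ≈ 5.6569)
k(w, v) = 6 (k(w, v) = 9 + 1*(-3) = 9 - 3 = 6)
s(j, z) = (17 + j)/(13 + z)
(k(p, 8) + s(16, 22))*N(-17) = (6 + (17 + 16)/(13 + 22))*(-17) = (6 + 33/35)*(-17) = (243/35)*(-17) = -4131/35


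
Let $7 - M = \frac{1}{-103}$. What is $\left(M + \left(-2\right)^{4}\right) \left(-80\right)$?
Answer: $- \frac{189600}{103} \approx -1840.8$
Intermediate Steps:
$M = \frac{722}{103}$ ($M = 7 - \frac{1}{-103} = 7 - - \frac{1}{103} = 7 + \frac{1}{103} = \frac{722}{103} \approx 7.0097$)
$\left(M + \left(-2\right)^{4}\right) \left(-80\right) = \left(\frac{722}{103} + \left(-2\right)^{4}\right) \left(-80\right) = \left(\frac{722}{103} + 16\right) \left(-80\right) = \frac{2370}{103} \left(-80\right) = - \frac{189600}{103}$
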